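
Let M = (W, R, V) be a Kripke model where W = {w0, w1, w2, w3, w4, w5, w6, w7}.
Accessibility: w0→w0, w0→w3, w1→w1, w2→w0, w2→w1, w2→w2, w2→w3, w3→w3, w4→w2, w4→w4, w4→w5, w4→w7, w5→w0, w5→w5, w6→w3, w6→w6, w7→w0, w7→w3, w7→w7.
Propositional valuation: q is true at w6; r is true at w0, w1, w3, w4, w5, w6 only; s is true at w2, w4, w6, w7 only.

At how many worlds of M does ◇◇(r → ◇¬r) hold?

Recall that ◇ψ holds at a world iff ψ holds at some accessible world.
Let φ = ◇◇(r → ◇¬r). Evaluate φ at each world:
  w0 (successors {w0, w3}): φ is false.
  w1 (successors {w1}): φ is false.
  w2 (successors {w0, w1, w2, w3}): φ is true.
  w3 (successors {w3}): φ is false.
  w4 (successors {w2, w4, w5, w7}): φ is true.
  w5 (successors {w0, w5}): φ is false.
  w6 (successors {w3, w6}): φ is false.
  w7 (successors {w0, w3, w7}): φ is true.
For instance, at w6:
  At w6: ◇◇(r → ◇¬r) requires ◇(r → ◇¬r) at some successor in {w3, w6}.
    At w3: ◇(r → ◇¬r) is false.
    At w6: ◇(r → ◇¬r) is false.
  So ◇◇(r → ◇¬r) is false at w6.
Satisfying worlds: {w2, w4, w7}

3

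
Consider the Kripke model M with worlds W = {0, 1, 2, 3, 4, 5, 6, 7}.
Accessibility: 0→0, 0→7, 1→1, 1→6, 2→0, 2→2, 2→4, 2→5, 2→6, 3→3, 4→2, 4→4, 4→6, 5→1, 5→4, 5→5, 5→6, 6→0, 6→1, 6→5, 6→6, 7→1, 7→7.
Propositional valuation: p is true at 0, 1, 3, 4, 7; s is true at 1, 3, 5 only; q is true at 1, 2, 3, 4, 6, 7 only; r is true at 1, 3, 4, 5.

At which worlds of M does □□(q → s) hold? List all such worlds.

3

Let φ = □□(q → s). Evaluate φ at each world:
  0 (successors {0, 7}): φ is false.
  1 (successors {1, 6}): φ is false.
  2 (successors {0, 2, 4, 5, 6}): φ is false.
  3 (successors {3}): φ is true.
  4 (successors {2, 4, 6}): φ is false.
  5 (successors {1, 4, 5, 6}): φ is false.
  6 (successors {0, 1, 5, 6}): φ is false.
  7 (successors {1, 7}): φ is false.
For instance, at 7:
  At 7: □□(q → s) requires □(q → s) at every successor {1, 7}.
    □(q → s) fails at 1, so □□(q → s) is false at 7.
      At 1: □(q → s) requires q → s at every successor {1, 6}.
        q → s fails at 6, so □(q → s) is false at 1.
Satisfying worlds: {3}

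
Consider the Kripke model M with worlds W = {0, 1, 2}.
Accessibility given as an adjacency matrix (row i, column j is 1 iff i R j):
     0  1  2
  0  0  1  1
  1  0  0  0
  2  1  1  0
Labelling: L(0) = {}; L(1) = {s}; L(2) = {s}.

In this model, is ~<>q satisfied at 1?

Yes

At 1: <>q is false, so ~<>q is true.
  At 1: no accessible worlds, so <>q is false.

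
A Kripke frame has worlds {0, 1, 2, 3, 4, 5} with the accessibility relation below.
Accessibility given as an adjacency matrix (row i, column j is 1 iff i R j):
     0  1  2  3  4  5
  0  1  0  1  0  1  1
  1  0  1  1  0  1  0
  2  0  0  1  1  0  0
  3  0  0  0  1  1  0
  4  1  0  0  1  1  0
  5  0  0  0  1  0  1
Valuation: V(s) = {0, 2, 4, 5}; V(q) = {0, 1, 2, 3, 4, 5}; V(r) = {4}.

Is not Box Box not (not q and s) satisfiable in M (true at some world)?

No

Let φ = not Box Box not (not q and s). Evaluate φ at each world:
  0 (successors {0, 2, 4, 5}): φ is false.
  1 (successors {1, 2, 4}): φ is false.
  2 (successors {2, 3}): φ is false.
  3 (successors {3, 4}): φ is false.
  4 (successors {0, 3, 4}): φ is false.
  5 (successors {3, 5}): φ is false.
For instance, at 3:
  At 3: Box Box not (not q and s) is true, so not Box Box not (not q and s) is false.
    At 3: Box Box not (not q and s) requires Box not (not q and s) at every successor {3, 4}.
      At 3: Box not (not q and s) is true.
      At 4: Box not (not q and s) is true.
    So Box Box not (not q and s) is true at 3.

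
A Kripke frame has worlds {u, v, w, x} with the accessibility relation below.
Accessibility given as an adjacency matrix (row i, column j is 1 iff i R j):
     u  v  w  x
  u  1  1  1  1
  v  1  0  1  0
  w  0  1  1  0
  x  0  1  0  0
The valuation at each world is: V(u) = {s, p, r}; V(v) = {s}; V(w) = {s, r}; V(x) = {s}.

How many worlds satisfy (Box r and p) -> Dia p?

4

Let φ = (Box r and p) -> Dia p. Evaluate φ at each world:
  u (successors {u, v, w, x}): φ is true.
  v (successors {u, w}): φ is true.
  w (successors {v, w}): φ is true.
  x (successors {v}): φ is true.
For instance, at w:
  At w: Box r and p is false, Dia p is false, so (Box r and p) -> Dia p is true.
    At w: Box r is false, p is false, so Box r and p is false.
      At w: Box r requires r at every successor {v, w}.
        r fails at v, so Box r is false at w.
    At w: Dia p requires p at some successor in {v, w}.
      At v: p is false.
      At w: p is false.
    So Dia p is false at w.
Satisfying worlds: {u, v, w, x}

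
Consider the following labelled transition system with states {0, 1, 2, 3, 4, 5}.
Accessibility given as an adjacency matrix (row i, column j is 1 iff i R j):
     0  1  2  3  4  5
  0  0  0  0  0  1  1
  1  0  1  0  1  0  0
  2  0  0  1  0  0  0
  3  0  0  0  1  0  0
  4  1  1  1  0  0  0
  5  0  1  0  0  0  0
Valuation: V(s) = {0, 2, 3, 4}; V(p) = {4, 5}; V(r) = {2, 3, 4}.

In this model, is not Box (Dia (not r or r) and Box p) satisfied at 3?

Yes

At 3: Box (Dia (not r or r) and Box p) is false, so not Box (Dia (not r or r) and Box p) is true.
  At 3: Box (Dia (not r or r) and Box p) requires Dia (not r or r) and Box p at every successor {3}.
    Dia (not r or r) and Box p fails at 3, so Box (Dia (not r or r) and Box p) is false at 3.
      At 3: Dia (not r or r) is true, Box p is false, so Dia (not r or r) and Box p is false.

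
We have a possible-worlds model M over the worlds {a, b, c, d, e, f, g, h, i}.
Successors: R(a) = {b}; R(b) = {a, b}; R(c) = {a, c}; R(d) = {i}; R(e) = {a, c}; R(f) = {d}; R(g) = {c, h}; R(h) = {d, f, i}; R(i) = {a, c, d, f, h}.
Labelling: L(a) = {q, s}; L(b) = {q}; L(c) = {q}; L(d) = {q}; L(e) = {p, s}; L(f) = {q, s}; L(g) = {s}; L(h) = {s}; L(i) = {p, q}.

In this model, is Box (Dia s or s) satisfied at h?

Recall that Box ψ holds at a world iff ψ holds at every accessible world, and Dia ψ holds iff ψ holds at some accessible world.
At h: Box (Dia s or s) requires Dia s or s at every successor {d, f, i}.
  Dia s or s fails at d, so Box (Dia s or s) is false at h.
    At d: Dia s is false, s is false, so Dia s or s is false.
      At d: Dia s requires s at some successor in {i}.
        At i: s is false.
      So Dia s is false at d.

No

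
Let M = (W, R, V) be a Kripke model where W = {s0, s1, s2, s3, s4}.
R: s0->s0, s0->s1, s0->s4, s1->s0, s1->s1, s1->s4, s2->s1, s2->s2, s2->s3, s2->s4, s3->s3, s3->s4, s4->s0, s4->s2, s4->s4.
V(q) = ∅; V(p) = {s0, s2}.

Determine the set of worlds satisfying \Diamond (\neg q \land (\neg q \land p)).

Let φ = \Diamond (\neg q \land (\neg q \land p)). Evaluate φ at each world:
  s0 (successors {s0, s1, s4}): φ is true.
  s1 (successors {s0, s1, s4}): φ is true.
  s2 (successors {s1, s2, s3, s4}): φ is true.
  s3 (successors {s3, s4}): φ is false.
  s4 (successors {s0, s2, s4}): φ is true.
For instance, at s2:
  At s2: \Diamond (\neg q \land (\neg q \land p)) requires \neg q \land (\neg q \land p) at some successor in {s1, s2, s3, s4}.
    \neg q \land (\neg q \land p) holds at s2, so \Diamond (\neg q \land (\neg q \land p)) is true at s2.
Satisfying worlds: {s0, s1, s2, s4}

s0, s1, s2, s4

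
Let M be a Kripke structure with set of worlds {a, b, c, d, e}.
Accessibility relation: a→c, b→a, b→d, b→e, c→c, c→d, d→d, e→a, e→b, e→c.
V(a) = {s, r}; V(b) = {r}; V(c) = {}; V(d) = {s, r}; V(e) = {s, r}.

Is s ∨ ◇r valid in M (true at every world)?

Let φ = s ∨ ◇r. Evaluate φ at each world:
  a (successors {c}): φ is true.
  b (successors {a, d, e}): φ is true.
  c (successors {c, d}): φ is true.
  d (successors {d}): φ is true.
  e (successors {a, b, c}): φ is true.
For instance, at d:
  At d: s is true, ◇r is true, so s ∨ ◇r is true.
    At d: ◇r requires r at some successor in {d}.
      r holds at d, so ◇r is true at d.

Yes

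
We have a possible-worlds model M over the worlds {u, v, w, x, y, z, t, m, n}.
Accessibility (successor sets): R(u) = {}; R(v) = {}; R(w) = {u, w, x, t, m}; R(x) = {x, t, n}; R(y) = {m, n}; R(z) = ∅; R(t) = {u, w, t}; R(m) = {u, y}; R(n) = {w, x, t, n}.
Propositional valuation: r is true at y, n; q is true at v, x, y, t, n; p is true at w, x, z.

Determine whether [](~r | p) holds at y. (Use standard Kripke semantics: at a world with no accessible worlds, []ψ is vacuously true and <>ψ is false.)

Recall that []ψ holds at a world iff ψ holds at every accessible world, and <>ψ holds iff ψ holds at some accessible world.
At y: [](~r | p) requires ~r | p at every successor {m, n}.
  ~r | p fails at n, so [](~r | p) is false at y.

No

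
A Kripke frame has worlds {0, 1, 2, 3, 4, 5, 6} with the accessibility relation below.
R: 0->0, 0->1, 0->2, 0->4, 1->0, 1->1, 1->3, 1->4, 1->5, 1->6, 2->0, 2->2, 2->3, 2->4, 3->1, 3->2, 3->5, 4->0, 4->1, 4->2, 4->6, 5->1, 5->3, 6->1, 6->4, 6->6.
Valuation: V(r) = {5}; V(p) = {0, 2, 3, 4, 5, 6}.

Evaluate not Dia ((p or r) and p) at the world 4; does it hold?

Recall that Dia ψ holds at a world iff ψ holds at some accessible world.
At 4: Dia ((p or r) and p) is true, so not Dia ((p or r) and p) is false.
  At 4: Dia ((p or r) and p) requires (p or r) and p at some successor in {0, 1, 2, 6}.
    (p or r) and p holds at 0, so Dia ((p or r) and p) is true at 4.

No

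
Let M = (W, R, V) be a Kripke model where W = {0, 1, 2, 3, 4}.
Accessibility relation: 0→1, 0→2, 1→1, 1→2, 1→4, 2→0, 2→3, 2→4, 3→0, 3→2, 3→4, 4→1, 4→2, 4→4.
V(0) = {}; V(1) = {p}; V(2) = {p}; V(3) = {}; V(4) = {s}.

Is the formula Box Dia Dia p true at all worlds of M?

Yes

Let φ = Box Dia Dia p. Evaluate φ at each world:
  0 (successors {1, 2}): φ is true.
  1 (successors {1, 2, 4}): φ is true.
  2 (successors {0, 3, 4}): φ is true.
  3 (successors {0, 2, 4}): φ is true.
  4 (successors {1, 2, 4}): φ is true.
For instance, at 3:
  At 3: Box Dia Dia p requires Dia Dia p at every successor {0, 2, 4}.
      At 0: Dia Dia p requires Dia p at some successor in {1, 2}.
        Dia p holds at 1, so Dia Dia p is true at 0.
      At 2: Dia Dia p requires Dia p at some successor in {0, 3, 4}.
        Dia p holds at 0, so Dia Dia p is true at 2.
      At 4: Dia Dia p requires Dia p at some successor in {1, 2, 4}.
        Dia p holds at 1, so Dia Dia p is true at 4.
  So Box Dia Dia p is true at 3.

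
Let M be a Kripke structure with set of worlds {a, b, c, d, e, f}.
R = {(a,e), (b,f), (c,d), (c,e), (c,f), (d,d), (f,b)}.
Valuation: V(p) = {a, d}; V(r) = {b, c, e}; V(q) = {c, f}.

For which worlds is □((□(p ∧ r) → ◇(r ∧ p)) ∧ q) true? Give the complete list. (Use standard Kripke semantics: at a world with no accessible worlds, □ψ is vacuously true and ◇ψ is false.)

b, e

Recall that □ψ holds at a world iff ψ holds at every accessible world, and ◇ψ holds iff ψ holds at some accessible world.
Let φ = □((□(p ∧ r) → ◇(r ∧ p)) ∧ q). Evaluate φ at each world:
  a (successors {e}): φ is false.
  b (successors {f}): φ is true.
  c (successors {d, e, f}): φ is false.
  d (successors {d}): φ is false.
  e (successors ∅): φ is true.
  f (successors {b}): φ is false.
For instance, at c:
  At c: □((□(p ∧ r) → ◇(r ∧ p)) ∧ q) requires (□(p ∧ r) → ◇(r ∧ p)) ∧ q at every successor {d, e, f}.
    (□(p ∧ r) → ◇(r ∧ p)) ∧ q fails at d, so □((□(p ∧ r) → ◇(r ∧ p)) ∧ q) is false at c.
      At d: □(p ∧ r) → ◇(r ∧ p) is true, q is false, so (□(p ∧ r) → ◇(r ∧ p)) ∧ q is false.
Satisfying worlds: {b, e}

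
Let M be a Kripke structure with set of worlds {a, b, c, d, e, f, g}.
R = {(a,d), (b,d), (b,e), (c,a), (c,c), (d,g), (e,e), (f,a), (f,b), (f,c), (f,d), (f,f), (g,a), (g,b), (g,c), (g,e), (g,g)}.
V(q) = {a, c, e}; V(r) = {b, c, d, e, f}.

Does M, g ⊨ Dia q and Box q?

Recall that Box ψ holds at a world iff ψ holds at every accessible world, and Dia ψ holds iff ψ holds at some accessible world.
At g: Dia q is true, Box q is false, so Dia q and Box q is false.
  At g: Dia q requires q at some successor in {a, b, c, e, g}.
    q holds at a, so Dia q is true at g.
  At g: Box q requires q at every successor {a, b, c, e, g}.
    q fails at b, so Box q is false at g.

No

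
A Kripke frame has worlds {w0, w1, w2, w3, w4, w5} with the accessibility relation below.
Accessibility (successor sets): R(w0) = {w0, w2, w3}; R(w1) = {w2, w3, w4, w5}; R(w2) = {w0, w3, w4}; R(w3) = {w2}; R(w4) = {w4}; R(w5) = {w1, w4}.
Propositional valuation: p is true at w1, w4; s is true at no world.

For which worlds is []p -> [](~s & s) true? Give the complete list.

w0, w1, w2, w3

Let φ = []p -> [](~s & s). Evaluate φ at each world:
  w0 (successors {w0, w2, w3}): φ is true.
  w1 (successors {w2, w3, w4, w5}): φ is true.
  w2 (successors {w0, w3, w4}): φ is true.
  w3 (successors {w2}): φ is true.
  w4 (successors {w4}): φ is false.
  w5 (successors {w1, w4}): φ is false.
For instance, at w4:
  At w4: []p is true, [](~s & s) is false, so []p -> [](~s & s) is false.
    At w4: []p requires p at every successor {w4}.
      At w4: p is true.
    So []p is true at w4.
    At w4: [](~s & s) requires ~s & s at every successor {w4}.
      ~s & s fails at w4, so [](~s & s) is false at w4.
Satisfying worlds: {w0, w1, w2, w3}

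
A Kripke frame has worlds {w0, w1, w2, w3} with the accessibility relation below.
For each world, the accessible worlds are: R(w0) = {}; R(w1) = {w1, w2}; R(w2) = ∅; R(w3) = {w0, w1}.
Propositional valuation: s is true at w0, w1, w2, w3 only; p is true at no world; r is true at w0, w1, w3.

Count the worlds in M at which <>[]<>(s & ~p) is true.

Let φ = <>[]<>(s & ~p). Evaluate φ at each world:
  w0 (successors ∅): φ is false.
  w1 (successors {w1, w2}): φ is true.
  w2 (successors ∅): φ is false.
  w3 (successors {w0, w1}): φ is true.
For instance, at w1:
  At w1: <>[]<>(s & ~p) requires []<>(s & ~p) at some successor in {w1, w2}.
    []<>(s & ~p) holds at w2, so <>[]<>(s & ~p) is true at w1.
      At w2: no accessible worlds, so []<>(s & ~p) holds vacuously.
Satisfying worlds: {w1, w3}

2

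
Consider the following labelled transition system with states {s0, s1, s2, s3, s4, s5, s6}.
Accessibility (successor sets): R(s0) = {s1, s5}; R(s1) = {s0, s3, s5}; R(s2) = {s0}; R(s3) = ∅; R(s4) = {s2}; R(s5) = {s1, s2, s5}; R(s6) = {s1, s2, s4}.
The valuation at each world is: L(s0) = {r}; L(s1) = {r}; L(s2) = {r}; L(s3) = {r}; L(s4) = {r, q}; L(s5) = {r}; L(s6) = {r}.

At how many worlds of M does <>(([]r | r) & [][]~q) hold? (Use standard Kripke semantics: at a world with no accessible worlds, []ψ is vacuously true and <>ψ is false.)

Let φ = <>(([]r | r) & [][]~q). Evaluate φ at each world:
  s0 (successors {s1, s5}): φ is true.
  s1 (successors {s0, s3, s5}): φ is true.
  s2 (successors {s0}): φ is true.
  s3 (successors ∅): φ is false.
  s4 (successors {s2}): φ is true.
  s5 (successors {s1, s2, s5}): φ is true.
  s6 (successors {s1, s2, s4}): φ is true.
For instance, at s0:
  At s0: <>(([]r | r) & [][]~q) requires ([]r | r) & [][]~q at some successor in {s1, s5}.
    ([]r | r) & [][]~q holds at s1, so <>(([]r | r) & [][]~q) is true at s0.
      At s1: []r | r is true, [][]~q is true, so ([]r | r) & [][]~q is true.
Satisfying worlds: {s0, s1, s2, s4, s5, s6}

6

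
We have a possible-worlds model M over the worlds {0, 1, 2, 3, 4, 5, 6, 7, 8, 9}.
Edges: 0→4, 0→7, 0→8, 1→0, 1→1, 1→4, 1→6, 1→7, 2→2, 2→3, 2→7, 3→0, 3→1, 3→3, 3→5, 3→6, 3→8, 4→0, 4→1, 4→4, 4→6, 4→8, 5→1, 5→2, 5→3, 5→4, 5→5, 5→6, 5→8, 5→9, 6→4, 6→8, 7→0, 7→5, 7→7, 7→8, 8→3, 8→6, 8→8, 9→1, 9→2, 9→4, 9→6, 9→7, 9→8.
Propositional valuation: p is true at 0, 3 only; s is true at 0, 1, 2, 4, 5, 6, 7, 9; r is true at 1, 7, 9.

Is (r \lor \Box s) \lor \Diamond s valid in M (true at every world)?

Let φ = (r \lor \Box s) \lor \Diamond s. Evaluate φ at each world:
  0 (successors {4, 7, 8}): φ is true.
  1 (successors {0, 1, 4, 6, 7}): φ is true.
  2 (successors {2, 3, 7}): φ is true.
  3 (successors {0, 1, 3, 5, 6, 8}): φ is true.
  4 (successors {0, 1, 4, 6, 8}): φ is true.
  5 (successors {1, 2, 3, 4, 5, 6, 8, 9}): φ is true.
  6 (successors {4, 8}): φ is true.
  7 (successors {0, 5, 7, 8}): φ is true.
  8 (successors {3, 6, 8}): φ is true.
  9 (successors {1, 2, 4, 6, 7, 8}): φ is true.
For instance, at 9:
  At 9: r \lor \Box s is true, \Diamond s is true, so (r \lor \Box s) \lor \Diamond s is true.
    At 9: r is true, \Box s is false, so r \lor \Box s is true.
      At 9: \Box s requires s at every successor {1, 2, 4, 6, 7, 8}.
        s fails at 8, so \Box s is false at 9.
    At 9: \Diamond s requires s at some successor in {1, 2, 4, 6, 7, 8}.
      s holds at 1, so \Diamond s is true at 9.

Yes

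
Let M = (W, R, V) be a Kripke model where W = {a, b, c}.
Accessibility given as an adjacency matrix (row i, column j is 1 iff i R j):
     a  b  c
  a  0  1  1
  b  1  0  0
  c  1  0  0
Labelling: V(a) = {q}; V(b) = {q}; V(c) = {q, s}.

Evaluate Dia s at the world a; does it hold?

Yes

Recall that Dia ψ holds at a world iff ψ holds at some accessible world.
At a: Dia s requires s at some successor in {b, c}.
  s holds at c, so Dia s is true at a.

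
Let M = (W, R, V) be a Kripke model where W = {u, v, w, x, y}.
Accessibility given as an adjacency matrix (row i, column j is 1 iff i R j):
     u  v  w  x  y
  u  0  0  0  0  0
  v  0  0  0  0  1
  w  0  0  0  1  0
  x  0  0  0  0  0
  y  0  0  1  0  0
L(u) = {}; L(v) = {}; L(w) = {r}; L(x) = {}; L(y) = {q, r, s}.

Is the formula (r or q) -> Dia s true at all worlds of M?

No

Let φ = (r or q) -> Dia s. Evaluate φ at each world:
  u (successors ∅): φ is true.
  v (successors {y}): φ is true.
  w (successors {x}): φ is false.
  x (successors ∅): φ is true.
  y (successors {w}): φ is false.
Detail at w (counterexample):
  At w: r or q is true, Dia s is false, so (r or q) -> Dia s is false.
    At w: Dia s requires s at some successor in {x}.
      At x: s is false.
    So Dia s is false at w.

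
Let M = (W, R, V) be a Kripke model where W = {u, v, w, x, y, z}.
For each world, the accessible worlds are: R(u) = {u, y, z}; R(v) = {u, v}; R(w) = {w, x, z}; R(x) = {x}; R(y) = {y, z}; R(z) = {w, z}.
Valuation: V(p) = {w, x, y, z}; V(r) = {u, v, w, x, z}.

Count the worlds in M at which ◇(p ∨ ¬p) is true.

Recall that ◇ψ holds at a world iff ψ holds at some accessible world.
Let φ = ◇(p ∨ ¬p). Evaluate φ at each world:
  u (successors {u, y, z}): φ is true.
  v (successors {u, v}): φ is true.
  w (successors {w, x, z}): φ is true.
  x (successors {x}): φ is true.
  y (successors {y, z}): φ is true.
  z (successors {w, z}): φ is true.
For instance, at v:
  At v: ◇(p ∨ ¬p) requires p ∨ ¬p at some successor in {u, v}.
    p ∨ ¬p holds at u, so ◇(p ∨ ¬p) is true at v.
Satisfying worlds: {u, v, w, x, y, z}

6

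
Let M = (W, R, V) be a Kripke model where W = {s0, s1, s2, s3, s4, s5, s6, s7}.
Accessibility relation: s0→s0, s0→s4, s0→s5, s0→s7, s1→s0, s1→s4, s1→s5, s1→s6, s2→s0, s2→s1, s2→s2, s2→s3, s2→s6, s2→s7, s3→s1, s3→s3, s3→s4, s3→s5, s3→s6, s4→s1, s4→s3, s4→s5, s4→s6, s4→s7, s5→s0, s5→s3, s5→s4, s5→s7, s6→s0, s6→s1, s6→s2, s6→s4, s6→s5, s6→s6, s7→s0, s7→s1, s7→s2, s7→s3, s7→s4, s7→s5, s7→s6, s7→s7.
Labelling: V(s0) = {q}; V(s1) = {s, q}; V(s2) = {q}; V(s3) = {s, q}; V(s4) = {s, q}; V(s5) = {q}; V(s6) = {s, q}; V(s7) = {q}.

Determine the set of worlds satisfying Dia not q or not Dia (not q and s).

s0, s1, s2, s3, s4, s5, s6, s7

Let φ = Dia not q or not Dia (not q and s). Evaluate φ at each world:
  s0 (successors {s0, s4, s5, s7}): φ is true.
  s1 (successors {s0, s4, s5, s6}): φ is true.
  s2 (successors {s0, s1, s2, s3, s6, s7}): φ is true.
  s3 (successors {s1, s3, s4, s5, s6}): φ is true.
  s4 (successors {s1, s3, s5, s6, s7}): φ is true.
  s5 (successors {s0, s3, s4, s7}): φ is true.
  s6 (successors {s0, s1, s2, s4, s5, s6}): φ is true.
  s7 (successors {s0, s1, s2, s3, s4, s5, s6, s7}): φ is true.
For instance, at s6:
  At s6: Dia not q is false, not Dia (not q and s) is true, so Dia not q or not Dia (not q and s) is true.
    At s6: Dia not q requires not q at some successor in {s0, s1, s2, s4, s5, s6}.
      At s0: not q is false.
      At s1: not q is false.
      At s2: not q is false.
      At s4: not q is false.
      At s5: not q is false.
      At s6: not q is false.
    So Dia not q is false at s6.
    At s6: Dia (not q and s) is false, so not Dia (not q and s) is true.
      At s6: Dia (not q and s) requires not q and s at some successor in {s0, s1, s2, s4, s5, s6}.
        At s0: not q and s is false.
        At s1: not q and s is false.
        At s2: not q and s is false.
        At s4: not q and s is false.
        At s5: not q and s is false.
        At s6: not q and s is false.
      So Dia (not q and s) is false at s6.
Satisfying worlds: {s0, s1, s2, s3, s4, s5, s6, s7}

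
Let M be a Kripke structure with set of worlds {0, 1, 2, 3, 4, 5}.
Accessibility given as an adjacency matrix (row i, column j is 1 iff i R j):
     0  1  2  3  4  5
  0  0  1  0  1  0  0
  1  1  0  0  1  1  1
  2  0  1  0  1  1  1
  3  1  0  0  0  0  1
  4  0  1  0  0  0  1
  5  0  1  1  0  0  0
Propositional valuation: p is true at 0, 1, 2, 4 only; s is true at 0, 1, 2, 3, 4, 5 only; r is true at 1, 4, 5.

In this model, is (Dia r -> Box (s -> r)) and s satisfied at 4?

Yes

At 4: Dia r -> Box (s -> r) is true, s is true, so (Dia r -> Box (s -> r)) and s is true.
  At 4: Dia r is true, Box (s -> r) is true, so Dia r -> Box (s -> r) is true.
    At 4: Dia r requires r at some successor in {1, 5}.
      r holds at 1, so Dia r is true at 4.
    At 4: Box (s -> r) requires s -> r at every successor {1, 5}.
      At 1: s -> r is true.
      At 5: s -> r is true.
    So Box (s -> r) is true at 4.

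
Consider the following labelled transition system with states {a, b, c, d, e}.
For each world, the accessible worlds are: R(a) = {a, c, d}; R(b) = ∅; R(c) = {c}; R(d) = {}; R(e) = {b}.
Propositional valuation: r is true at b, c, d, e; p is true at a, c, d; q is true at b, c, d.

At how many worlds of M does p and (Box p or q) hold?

3

Let φ = p and (Box p or q). Evaluate φ at each world:
  a (successors {a, c, d}): φ is true.
  b (successors ∅): φ is false.
  c (successors {c}): φ is true.
  d (successors ∅): φ is true.
  e (successors {b}): φ is false.
For instance, at c:
  At c: p is true, Box p or q is true, so p and (Box p or q) is true.
    At c: Box p is true, q is true, so Box p or q is true.
      At c: Box p requires p at every successor {c}.
        At c: p is true.
      So Box p is true at c.
Satisfying worlds: {a, c, d}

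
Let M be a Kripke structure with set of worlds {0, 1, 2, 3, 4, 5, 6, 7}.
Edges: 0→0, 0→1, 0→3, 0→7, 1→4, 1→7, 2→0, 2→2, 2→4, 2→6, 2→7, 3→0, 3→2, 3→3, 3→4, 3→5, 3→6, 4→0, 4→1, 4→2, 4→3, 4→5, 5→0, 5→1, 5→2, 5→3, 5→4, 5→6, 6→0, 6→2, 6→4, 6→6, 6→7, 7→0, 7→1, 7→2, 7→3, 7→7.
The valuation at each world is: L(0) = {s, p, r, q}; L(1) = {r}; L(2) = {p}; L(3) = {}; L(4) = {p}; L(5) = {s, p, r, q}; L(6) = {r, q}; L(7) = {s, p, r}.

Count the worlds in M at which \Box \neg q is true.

Let φ = \Box \neg q. Evaluate φ at each world:
  0 (successors {0, 1, 3, 7}): φ is false.
  1 (successors {4, 7}): φ is true.
  2 (successors {0, 2, 4, 6, 7}): φ is false.
  3 (successors {0, 2, 3, 4, 5, 6}): φ is false.
  4 (successors {0, 1, 2, 3, 5}): φ is false.
  5 (successors {0, 1, 2, 3, 4, 6}): φ is false.
  6 (successors {0, 2, 4, 6, 7}): φ is false.
  7 (successors {0, 1, 2, 3, 7}): φ is false.
For instance, at 1:
  At 1: \Box \neg q requires \neg q at every successor {4, 7}.
    At 4: \neg q is true.
    At 7: \neg q is true.
  So \Box \neg q is true at 1.
Satisfying worlds: {1}

1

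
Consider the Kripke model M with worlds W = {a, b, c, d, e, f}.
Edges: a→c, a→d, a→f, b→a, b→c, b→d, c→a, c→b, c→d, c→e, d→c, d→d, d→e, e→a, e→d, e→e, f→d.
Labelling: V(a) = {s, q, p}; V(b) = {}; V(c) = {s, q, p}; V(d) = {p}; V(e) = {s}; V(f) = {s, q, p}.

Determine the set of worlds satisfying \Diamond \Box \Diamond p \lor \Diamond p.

a, b, c, d, e, f

Let φ = \Diamond \Box \Diamond p \lor \Diamond p. Evaluate φ at each world:
  a (successors {c, d, f}): φ is true.
  b (successors {a, c, d}): φ is true.
  c (successors {a, b, d, e}): φ is true.
  d (successors {c, d, e}): φ is true.
  e (successors {a, d, e}): φ is true.
  f (successors {d}): φ is true.
For instance, at c:
  At c: \Diamond \Box \Diamond p is true, \Diamond p is true, so \Diamond \Box \Diamond p \lor \Diamond p is true.
    At c: \Diamond \Box \Diamond p requires \Box \Diamond p at some successor in {a, b, d, e}.
      \Box \Diamond p holds at a, so \Diamond \Box \Diamond p is true at c.
    At c: \Diamond p requires p at some successor in {a, b, d, e}.
      p holds at a, so \Diamond p is true at c.
Satisfying worlds: {a, b, c, d, e, f}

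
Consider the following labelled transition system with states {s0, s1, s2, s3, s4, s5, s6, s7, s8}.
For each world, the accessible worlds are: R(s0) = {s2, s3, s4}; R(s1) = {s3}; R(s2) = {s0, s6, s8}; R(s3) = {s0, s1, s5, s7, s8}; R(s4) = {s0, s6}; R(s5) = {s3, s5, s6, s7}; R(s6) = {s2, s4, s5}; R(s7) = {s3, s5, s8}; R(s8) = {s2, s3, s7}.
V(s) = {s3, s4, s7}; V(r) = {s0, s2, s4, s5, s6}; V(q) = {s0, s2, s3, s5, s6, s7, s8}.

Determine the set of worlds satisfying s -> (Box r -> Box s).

Recall that Box ψ holds at a world iff ψ holds at every accessible world, and Dia ψ holds iff ψ holds at some accessible world.
Let φ = s -> (Box r -> Box s). Evaluate φ at each world:
  s0 (successors {s2, s3, s4}): φ is true.
  s1 (successors {s3}): φ is true.
  s2 (successors {s0, s6, s8}): φ is true.
  s3 (successors {s0, s1, s5, s7, s8}): φ is true.
  s4 (successors {s0, s6}): φ is false.
  s5 (successors {s3, s5, s6, s7}): φ is true.
  s6 (successors {s2, s4, s5}): φ is true.
  s7 (successors {s3, s5, s8}): φ is true.
  s8 (successors {s2, s3, s7}): φ is true.
For instance, at s6:
  At s6: s is false, Box r -> Box s is false, so s -> (Box r -> Box s) is true.
    At s6: Box r is true, Box s is false, so Box r -> Box s is false.
      At s6: Box r requires r at every successor {s2, s4, s5}.
        At s2: r is true.
        At s4: r is true.
        At s5: r is true.
      So Box r is true at s6.
      At s6: Box s requires s at every successor {s2, s4, s5}.
        s fails at s2, so Box s is false at s6.
Satisfying worlds: {s0, s1, s2, s3, s5, s6, s7, s8}

s0, s1, s2, s3, s5, s6, s7, s8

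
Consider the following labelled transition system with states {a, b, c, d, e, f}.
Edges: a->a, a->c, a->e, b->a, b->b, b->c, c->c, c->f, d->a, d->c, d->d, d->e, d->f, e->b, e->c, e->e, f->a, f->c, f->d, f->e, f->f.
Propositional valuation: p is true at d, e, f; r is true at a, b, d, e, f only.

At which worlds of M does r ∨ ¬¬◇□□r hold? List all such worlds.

Recall that □ψ holds at a world iff ψ holds at every accessible world, and ◇ψ holds iff ψ holds at some accessible world.
Let φ = r ∨ ¬¬◇□□r. Evaluate φ at each world:
  a (successors {a, c, e}): φ is true.
  b (successors {a, b, c}): φ is true.
  c (successors {c, f}): φ is false.
  d (successors {a, c, d, e, f}): φ is true.
  e (successors {b, c, e}): φ is true.
  f (successors {a, c, d, e, f}): φ is true.
For instance, at b:
  At b: r is true, ¬¬◇□□r is false, so r ∨ ¬¬◇□□r is true.
    At b: ¬◇□□r is true, so ¬¬◇□□r is false.
      At b: ◇□□r is false, so ¬◇□□r is true.
Satisfying worlds: {a, b, d, e, f}

a, b, d, e, f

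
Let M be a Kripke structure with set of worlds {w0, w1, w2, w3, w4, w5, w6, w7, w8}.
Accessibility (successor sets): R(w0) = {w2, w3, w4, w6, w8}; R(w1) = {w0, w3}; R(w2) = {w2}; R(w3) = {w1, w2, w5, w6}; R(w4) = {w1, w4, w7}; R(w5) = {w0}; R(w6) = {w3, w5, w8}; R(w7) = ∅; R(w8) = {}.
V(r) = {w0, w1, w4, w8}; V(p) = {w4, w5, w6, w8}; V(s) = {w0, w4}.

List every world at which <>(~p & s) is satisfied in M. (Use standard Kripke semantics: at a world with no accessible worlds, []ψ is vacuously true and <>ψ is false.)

Let φ = <>(~p & s). Evaluate φ at each world:
  w0 (successors {w2, w3, w4, w6, w8}): φ is false.
  w1 (successors {w0, w3}): φ is true.
  w2 (successors {w2}): φ is false.
  w3 (successors {w1, w2, w5, w6}): φ is false.
  w4 (successors {w1, w4, w7}): φ is false.
  w5 (successors {w0}): φ is true.
  w6 (successors {w3, w5, w8}): φ is false.
  w7 (successors ∅): φ is false.
  w8 (successors ∅): φ is false.
For instance, at w0:
  At w0: <>(~p & s) requires ~p & s at some successor in {w2, w3, w4, w6, w8}.
    At w2: ~p & s is false.
    At w3: ~p & s is false.
    At w4: ~p & s is false.
    At w6: ~p & s is false.
    At w8: ~p & s is false.
  So <>(~p & s) is false at w0.
Satisfying worlds: {w1, w5}

w1, w5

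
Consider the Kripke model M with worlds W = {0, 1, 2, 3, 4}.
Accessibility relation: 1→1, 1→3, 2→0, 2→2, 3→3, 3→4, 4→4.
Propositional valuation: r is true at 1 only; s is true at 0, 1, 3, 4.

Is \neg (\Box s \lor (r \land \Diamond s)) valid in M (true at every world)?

No

Let φ = \neg (\Box s \lor (r \land \Diamond s)). Evaluate φ at each world:
  0 (successors ∅): φ is false.
  1 (successors {1, 3}): φ is false.
  2 (successors {0, 2}): φ is true.
  3 (successors {3, 4}): φ is false.
  4 (successors {4}): φ is false.
Detail at 0 (counterexample):
  At 0: \Box s \lor (r \land \Diamond s) is true, so \neg (\Box s \lor (r \land \Diamond s)) is false.
    At 0: \Box s is true, r \land \Diamond s is false, so \Box s \lor (r \land \Diamond s) is true.
      At 0: no accessible worlds, so \Box s holds vacuously.
      At 0: r is false, \Diamond s is false, so r \land \Diamond s is false.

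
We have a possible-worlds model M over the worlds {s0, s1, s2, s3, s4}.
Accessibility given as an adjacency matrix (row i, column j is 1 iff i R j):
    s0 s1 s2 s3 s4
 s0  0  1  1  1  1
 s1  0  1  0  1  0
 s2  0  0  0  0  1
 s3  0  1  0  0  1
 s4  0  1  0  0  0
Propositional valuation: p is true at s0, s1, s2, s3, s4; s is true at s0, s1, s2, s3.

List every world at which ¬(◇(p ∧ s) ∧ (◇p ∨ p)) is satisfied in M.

Let φ = ¬(◇(p ∧ s) ∧ (◇p ∨ p)). Evaluate φ at each world:
  s0 (successors {s1, s2, s3, s4}): φ is false.
  s1 (successors {s1, s3}): φ is false.
  s2 (successors {s4}): φ is true.
  s3 (successors {s1, s4}): φ is false.
  s4 (successors {s1}): φ is false.
For instance, at s2:
  At s2: ◇(p ∧ s) ∧ (◇p ∨ p) is false, so ¬(◇(p ∧ s) ∧ (◇p ∨ p)) is true.
    At s2: ◇(p ∧ s) is false, ◇p ∨ p is true, so ◇(p ∧ s) ∧ (◇p ∨ p) is false.
      At s2: ◇(p ∧ s) requires p ∧ s at some successor in {s4}.
        At s4: p ∧ s is false.
      So ◇(p ∧ s) is false at s2.
      At s2: ◇p is true, p is true, so ◇p ∨ p is true.
Satisfying worlds: {s2}

s2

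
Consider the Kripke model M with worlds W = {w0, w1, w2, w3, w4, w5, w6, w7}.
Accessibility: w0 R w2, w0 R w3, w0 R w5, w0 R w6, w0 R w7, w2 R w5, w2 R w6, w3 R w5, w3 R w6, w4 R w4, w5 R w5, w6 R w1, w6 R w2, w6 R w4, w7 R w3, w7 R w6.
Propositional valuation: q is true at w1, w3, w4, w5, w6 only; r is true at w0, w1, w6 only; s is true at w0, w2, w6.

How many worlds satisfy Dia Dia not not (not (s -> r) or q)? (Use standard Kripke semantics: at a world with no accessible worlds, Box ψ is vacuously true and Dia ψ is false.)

7

Let φ = Dia Dia not not (not (s -> r) or q). Evaluate φ at each world:
  w0 (successors {w2, w3, w5, w6, w7}): φ is true.
  w1 (successors ∅): φ is false.
  w2 (successors {w5, w6}): φ is true.
  w3 (successors {w5, w6}): φ is true.
  w4 (successors {w4}): φ is true.
  w5 (successors {w5}): φ is true.
  w6 (successors {w1, w2, w4}): φ is true.
  w7 (successors {w3, w6}): φ is true.
For instance, at w6:
  At w6: Dia Dia not not (not (s -> r) or q) requires Dia not not (not (s -> r) or q) at some successor in {w1, w2, w4}.
    Dia not not (not (s -> r) or q) holds at w2, so Dia Dia not not (not (s -> r) or q) is true at w6.
      At w2: Dia not not (not (s -> r) or q) requires not not (not (s -> r) or q) at some successor in {w5, w6}.
        not not (not (s -> r) or q) holds at w5, so Dia not not (not (s -> r) or q) is true at w2.
Satisfying worlds: {w0, w2, w3, w4, w5, w6, w7}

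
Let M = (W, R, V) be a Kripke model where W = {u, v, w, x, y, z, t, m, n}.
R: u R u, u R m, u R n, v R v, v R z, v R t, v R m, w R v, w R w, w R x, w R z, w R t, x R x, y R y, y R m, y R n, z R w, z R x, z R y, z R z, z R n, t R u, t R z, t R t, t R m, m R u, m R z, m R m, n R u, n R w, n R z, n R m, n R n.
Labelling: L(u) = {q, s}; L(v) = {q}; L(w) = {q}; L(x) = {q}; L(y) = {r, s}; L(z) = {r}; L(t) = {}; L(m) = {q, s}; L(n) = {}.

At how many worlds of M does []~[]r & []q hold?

Let φ = []~[]r & []q. Evaluate φ at each world:
  u (successors {u, m, n}): φ is false.
  v (successors {v, z, t, m}): φ is false.
  w (successors {v, w, x, z, t}): φ is false.
  x (successors {x}): φ is true.
  y (successors {y, m, n}): φ is false.
  z (successors {w, x, y, z, n}): φ is false.
  t (successors {u, z, t, m}): φ is false.
  m (successors {u, z, m}): φ is false.
  n (successors {u, w, z, m, n}): φ is false.
For instance, at t:
  At t: []~[]r is true, []q is false, so []~[]r & []q is false.
    At t: []~[]r requires ~[]r at every successor {u, z, t, m}.
      At u: ~[]r is true.
      At z: ~[]r is true.
      At t: ~[]r is true.
      At m: ~[]r is true.
    So []~[]r is true at t.
    At t: []q requires q at every successor {u, z, t, m}.
      q fails at z, so []q is false at t.
Satisfying worlds: {x}

1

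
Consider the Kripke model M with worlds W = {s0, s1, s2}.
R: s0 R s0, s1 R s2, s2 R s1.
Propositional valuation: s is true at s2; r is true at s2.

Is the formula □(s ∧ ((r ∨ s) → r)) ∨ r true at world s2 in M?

Yes

At s2: □(s ∧ ((r ∨ s) → r)) is false, r is true, so □(s ∧ ((r ∨ s) → r)) ∨ r is true.
  At s2: □(s ∧ ((r ∨ s) → r)) requires s ∧ ((r ∨ s) → r) at every successor {s1}.
    s ∧ ((r ∨ s) → r) fails at s1, so □(s ∧ ((r ∨ s) → r)) is false at s2.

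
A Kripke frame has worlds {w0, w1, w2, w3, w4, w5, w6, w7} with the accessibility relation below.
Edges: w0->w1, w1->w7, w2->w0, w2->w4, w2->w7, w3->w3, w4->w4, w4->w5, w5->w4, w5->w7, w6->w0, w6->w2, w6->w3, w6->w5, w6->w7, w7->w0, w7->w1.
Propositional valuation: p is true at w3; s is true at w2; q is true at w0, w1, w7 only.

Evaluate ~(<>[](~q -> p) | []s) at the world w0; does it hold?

Recall that []ψ holds at a world iff ψ holds at every accessible world, and <>ψ holds iff ψ holds at some accessible world.
At w0: <>[](~q -> p) | []s is true, so ~(<>[](~q -> p) | []s) is false.
  At w0: <>[](~q -> p) is true, []s is false, so <>[](~q -> p) | []s is true.
    At w0: <>[](~q -> p) requires [](~q -> p) at some successor in {w1}.
      [](~q -> p) holds at w1, so <>[](~q -> p) is true at w0.
    At w0: []s requires s at every successor {w1}.
      s fails at w1, so []s is false at w0.

No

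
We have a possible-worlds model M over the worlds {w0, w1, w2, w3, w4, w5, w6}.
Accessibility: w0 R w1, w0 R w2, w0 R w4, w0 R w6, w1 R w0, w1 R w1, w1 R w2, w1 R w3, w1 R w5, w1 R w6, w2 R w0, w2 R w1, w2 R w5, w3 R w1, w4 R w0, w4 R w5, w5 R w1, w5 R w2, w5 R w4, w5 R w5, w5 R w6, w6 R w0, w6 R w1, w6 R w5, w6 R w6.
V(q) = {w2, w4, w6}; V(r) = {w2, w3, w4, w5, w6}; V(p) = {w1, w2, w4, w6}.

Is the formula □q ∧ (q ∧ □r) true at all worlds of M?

No

Let φ = □q ∧ (q ∧ □r). Evaluate φ at each world:
  w0 (successors {w1, w2, w4, w6}): φ is false.
  w1 (successors {w0, w1, w2, w3, w5, w6}): φ is false.
  w2 (successors {w0, w1, w5}): φ is false.
  w3 (successors {w1}): φ is false.
  w4 (successors {w0, w5}): φ is false.
  w5 (successors {w1, w2, w4, w5, w6}): φ is false.
  w6 (successors {w0, w1, w5, w6}): φ is false.
Detail at w0 (counterexample):
  At w0: □q is false, q ∧ □r is false, so □q ∧ (q ∧ □r) is false.
    At w0: □q requires q at every successor {w1, w2, w4, w6}.
      q fails at w1, so □q is false at w0.
    At w0: q is false, □r is false, so q ∧ □r is false.
      At w0: □r requires r at every successor {w1, w2, w4, w6}.
        r fails at w1, so □r is false at w0.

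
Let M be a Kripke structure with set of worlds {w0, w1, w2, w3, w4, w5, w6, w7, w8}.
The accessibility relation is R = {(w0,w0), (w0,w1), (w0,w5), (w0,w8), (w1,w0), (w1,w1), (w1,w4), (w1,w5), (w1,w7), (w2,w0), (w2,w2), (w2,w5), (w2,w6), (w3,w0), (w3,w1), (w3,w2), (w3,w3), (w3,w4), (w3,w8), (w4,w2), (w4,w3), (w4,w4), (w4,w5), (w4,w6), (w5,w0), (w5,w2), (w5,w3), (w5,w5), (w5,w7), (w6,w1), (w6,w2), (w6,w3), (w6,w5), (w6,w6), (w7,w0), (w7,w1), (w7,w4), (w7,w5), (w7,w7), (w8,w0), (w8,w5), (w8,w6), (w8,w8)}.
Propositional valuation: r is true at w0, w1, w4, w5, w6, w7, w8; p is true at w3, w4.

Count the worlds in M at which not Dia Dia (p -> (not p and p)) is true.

0

Let φ = not Dia Dia (p -> (not p and p)). Evaluate φ at each world:
  w0 (successors {w0, w1, w5, w8}): φ is false.
  w1 (successors {w0, w1, w4, w5, w7}): φ is false.
  w2 (successors {w0, w2, w5, w6}): φ is false.
  w3 (successors {w0, w1, w2, w3, w4, w8}): φ is false.
  w4 (successors {w2, w3, w4, w5, w6}): φ is false.
  w5 (successors {w0, w2, w3, w5, w7}): φ is false.
  w6 (successors {w1, w2, w3, w5, w6}): φ is false.
  w7 (successors {w0, w1, w4, w5, w7}): φ is false.
  w8 (successors {w0, w5, w6, w8}): φ is false.
For instance, at w7:
  At w7: Dia Dia (p -> (not p and p)) is true, so not Dia Dia (p -> (not p and p)) is false.
    At w7: Dia Dia (p -> (not p and p)) requires Dia (p -> (not p and p)) at some successor in {w0, w1, w4, w5, w7}.
      Dia (p -> (not p and p)) holds at w0, so Dia Dia (p -> (not p and p)) is true at w7.
Satisfying worlds: none.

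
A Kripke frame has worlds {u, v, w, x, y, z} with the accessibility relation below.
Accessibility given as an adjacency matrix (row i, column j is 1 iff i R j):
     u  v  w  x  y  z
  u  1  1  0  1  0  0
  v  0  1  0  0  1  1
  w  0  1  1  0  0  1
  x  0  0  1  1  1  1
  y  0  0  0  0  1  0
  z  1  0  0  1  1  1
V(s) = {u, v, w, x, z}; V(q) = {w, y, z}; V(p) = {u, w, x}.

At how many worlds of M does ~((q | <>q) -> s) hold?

Recall that <>ψ holds at a world iff ψ holds at some accessible world.
Let φ = ~((q | <>q) -> s). Evaluate φ at each world:
  u (successors {u, v, x}): φ is false.
  v (successors {v, y, z}): φ is false.
  w (successors {v, w, z}): φ is false.
  x (successors {w, x, y, z}): φ is false.
  y (successors {y}): φ is true.
  z (successors {u, x, y, z}): φ is false.
For instance, at x:
  At x: (q | <>q) -> s is true, so ~((q | <>q) -> s) is false.
    At x: q | <>q is true, s is true, so (q | <>q) -> s is true.
      At x: q is false, <>q is true, so q | <>q is true.
Satisfying worlds: {y}

1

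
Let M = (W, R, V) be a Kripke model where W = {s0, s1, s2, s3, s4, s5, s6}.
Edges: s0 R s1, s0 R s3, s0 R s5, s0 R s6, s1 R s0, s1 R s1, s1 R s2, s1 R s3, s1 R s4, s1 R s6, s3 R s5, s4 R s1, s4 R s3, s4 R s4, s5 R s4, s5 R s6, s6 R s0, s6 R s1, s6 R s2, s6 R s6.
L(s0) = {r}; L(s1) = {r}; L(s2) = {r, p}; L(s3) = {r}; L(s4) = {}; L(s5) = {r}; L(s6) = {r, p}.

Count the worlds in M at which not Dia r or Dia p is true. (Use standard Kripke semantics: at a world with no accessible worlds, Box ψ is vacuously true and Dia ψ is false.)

Let φ = not Dia r or Dia p. Evaluate φ at each world:
  s0 (successors {s1, s3, s5, s6}): φ is true.
  s1 (successors {s0, s1, s2, s3, s4, s6}): φ is true.
  s2 (successors ∅): φ is true.
  s3 (successors {s5}): φ is false.
  s4 (successors {s1, s3, s4}): φ is false.
  s5 (successors {s4, s6}): φ is true.
  s6 (successors {s0, s1, s2, s6}): φ is true.
For instance, at s0:
  At s0: not Dia r is false, Dia p is true, so not Dia r or Dia p is true.
    At s0: Dia r is true, so not Dia r is false.
      At s0: Dia r requires r at some successor in {s1, s3, s5, s6}.
        r holds at s1, so Dia r is true at s0.
    At s0: Dia p requires p at some successor in {s1, s3, s5, s6}.
      p holds at s6, so Dia p is true at s0.
Satisfying worlds: {s0, s1, s2, s5, s6}

5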